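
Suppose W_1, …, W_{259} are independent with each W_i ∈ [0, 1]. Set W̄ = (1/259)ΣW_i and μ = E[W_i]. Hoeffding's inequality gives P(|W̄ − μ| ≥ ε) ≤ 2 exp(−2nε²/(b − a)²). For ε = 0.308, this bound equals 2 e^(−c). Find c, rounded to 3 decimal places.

49.140

c = 2nε²/(b − a)² = 2·259·0.308² / 1² = 49.1396.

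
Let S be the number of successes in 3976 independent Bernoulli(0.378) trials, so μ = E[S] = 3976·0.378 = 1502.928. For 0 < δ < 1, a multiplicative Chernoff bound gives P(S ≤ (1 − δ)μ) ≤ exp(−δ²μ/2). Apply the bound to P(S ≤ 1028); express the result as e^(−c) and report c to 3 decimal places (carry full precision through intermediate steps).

75.039

Write 1028 = (1 − δ)μ, so δ = 1 − 1028/1502.928 = 0.3160018…
Then the exponent is δ²μ/2 = (μ − 1028)²/(2μ) = 75.039059.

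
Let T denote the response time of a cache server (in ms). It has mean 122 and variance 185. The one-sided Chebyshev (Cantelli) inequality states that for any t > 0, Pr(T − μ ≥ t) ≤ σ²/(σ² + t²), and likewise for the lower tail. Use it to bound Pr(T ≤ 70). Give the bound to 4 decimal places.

0.0640

Here σ² = 185 and t = 52, so σ² + t² = 2889.
Cantelli's bound: 185/2889 = 0.0640.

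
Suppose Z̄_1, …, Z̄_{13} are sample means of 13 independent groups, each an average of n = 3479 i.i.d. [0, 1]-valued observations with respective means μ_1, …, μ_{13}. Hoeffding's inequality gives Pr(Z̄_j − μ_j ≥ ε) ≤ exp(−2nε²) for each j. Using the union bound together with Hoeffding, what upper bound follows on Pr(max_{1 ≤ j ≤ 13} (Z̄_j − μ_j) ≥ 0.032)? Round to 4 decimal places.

Per-experiment Hoeffding bound: exp(−2·3479·0.032²) = exp(−7.12499) = 0.00080474.
Union bound over 13 events: 13·0.00080474 = 0.01046.

0.0105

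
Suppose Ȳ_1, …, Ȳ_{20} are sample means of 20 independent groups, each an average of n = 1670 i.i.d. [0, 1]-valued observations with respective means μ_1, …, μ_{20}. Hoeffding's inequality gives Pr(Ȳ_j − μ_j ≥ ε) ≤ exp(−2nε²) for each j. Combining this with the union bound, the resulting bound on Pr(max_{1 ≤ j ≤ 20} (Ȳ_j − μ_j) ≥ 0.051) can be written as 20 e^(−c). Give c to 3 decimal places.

8.687

Union bound over the 20 events: Pr(max_{1 ≤ j ≤ 20} (Ȳ_j − μ_j) ≥ 0.051) ≤ 20·exp(−2nε²) = 20 exp(−2·1670·0.051²).
So c = 2·1670·0.051² = 8.6873.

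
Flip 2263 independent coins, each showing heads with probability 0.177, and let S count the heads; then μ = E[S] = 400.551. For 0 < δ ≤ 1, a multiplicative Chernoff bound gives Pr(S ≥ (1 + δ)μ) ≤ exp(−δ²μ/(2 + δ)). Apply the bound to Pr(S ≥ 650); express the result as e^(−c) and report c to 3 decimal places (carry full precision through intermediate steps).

59.231

Write 650 = (1 + δ)μ, so δ = 650/400.551 − 1 = 0.6227646…
Then the exponent is δ²μ/(2 + δ) = (650 − μ)² / (μ·(2 + δ)) = 59.230636.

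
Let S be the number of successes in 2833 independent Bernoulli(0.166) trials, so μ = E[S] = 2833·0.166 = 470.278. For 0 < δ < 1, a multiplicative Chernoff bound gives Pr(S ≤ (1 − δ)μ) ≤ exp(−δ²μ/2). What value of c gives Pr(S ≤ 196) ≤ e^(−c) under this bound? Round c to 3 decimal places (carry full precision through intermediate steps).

79.983

Write 196 = (1 − δ)μ, so δ = 1 − 196/470.278 = 0.5832252…
Then the exponent is δ²μ/2 = (μ − 196)²/(2μ) = 79.982926.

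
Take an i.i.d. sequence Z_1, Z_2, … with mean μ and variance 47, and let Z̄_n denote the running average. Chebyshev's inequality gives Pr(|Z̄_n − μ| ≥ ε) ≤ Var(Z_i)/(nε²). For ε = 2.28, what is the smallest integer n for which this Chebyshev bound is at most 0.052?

Require 47/(n·2.28²) ≤ 0.052, i.e. n ≥ 47/(0.052·2.28²) = 173.870.
The smallest integer n is 174.

174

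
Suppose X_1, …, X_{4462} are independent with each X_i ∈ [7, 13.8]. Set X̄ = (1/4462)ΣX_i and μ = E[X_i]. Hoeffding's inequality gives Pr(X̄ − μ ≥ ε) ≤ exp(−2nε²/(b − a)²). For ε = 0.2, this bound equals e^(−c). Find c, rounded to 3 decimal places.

7.720

c = 2nε²/(b − a)² = 2·4462·0.2² / 6.8² = 7.7197.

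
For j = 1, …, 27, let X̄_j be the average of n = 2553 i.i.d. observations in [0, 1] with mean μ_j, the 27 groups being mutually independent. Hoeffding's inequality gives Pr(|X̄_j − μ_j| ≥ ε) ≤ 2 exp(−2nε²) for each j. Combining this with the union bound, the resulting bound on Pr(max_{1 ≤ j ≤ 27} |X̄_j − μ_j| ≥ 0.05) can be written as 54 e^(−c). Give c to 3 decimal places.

12.765

Union bound over the 27 events: Pr(max_{1 ≤ j ≤ 27} |X̄_j − μ_j| ≥ 0.05) ≤ 27·2·exp(−2nε²) = 54 exp(−2·2553·0.05²).
So c = 2·2553·0.05² = 12.7650.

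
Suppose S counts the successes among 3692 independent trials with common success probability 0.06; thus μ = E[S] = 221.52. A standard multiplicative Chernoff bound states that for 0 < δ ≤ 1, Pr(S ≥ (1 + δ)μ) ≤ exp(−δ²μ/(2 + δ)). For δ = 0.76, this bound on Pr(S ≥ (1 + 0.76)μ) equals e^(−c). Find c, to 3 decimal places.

46.359

c = δ²μ/(2 + δ) = 0.76²·221.52/(2 + 0.76) = 46.3587.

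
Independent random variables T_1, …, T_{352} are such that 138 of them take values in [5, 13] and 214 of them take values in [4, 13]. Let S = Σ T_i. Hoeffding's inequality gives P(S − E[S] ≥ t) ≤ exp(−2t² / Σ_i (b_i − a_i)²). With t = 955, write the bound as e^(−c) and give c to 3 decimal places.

Σ(b_i − a_i)² = 138·8² + 214·9² = 26166.
c = 2t² / 26166 = 2·955² / 26166 = 69.7107.

69.711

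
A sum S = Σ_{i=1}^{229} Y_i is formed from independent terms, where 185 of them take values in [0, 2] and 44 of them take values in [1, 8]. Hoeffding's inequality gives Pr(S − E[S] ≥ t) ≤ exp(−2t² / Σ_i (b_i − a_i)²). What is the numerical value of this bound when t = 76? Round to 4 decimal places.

0.0185

Σ(b_i − a_i)² = 185·2² + 44·7² = 2896.
Exponent = 2·76² / 2896 = 3.98895.
Bound = exp(−3.98895) = 0.01852.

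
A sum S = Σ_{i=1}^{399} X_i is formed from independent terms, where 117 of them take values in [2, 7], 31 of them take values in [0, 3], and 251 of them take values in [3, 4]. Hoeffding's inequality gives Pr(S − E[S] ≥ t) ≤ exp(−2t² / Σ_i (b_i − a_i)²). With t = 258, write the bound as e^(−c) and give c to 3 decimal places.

Σ(b_i − a_i)² = 117·5² + 31·3² + 251·1² = 3455.
c = 2t² / 3455 = 2·258² / 3455 = 38.5320.

38.532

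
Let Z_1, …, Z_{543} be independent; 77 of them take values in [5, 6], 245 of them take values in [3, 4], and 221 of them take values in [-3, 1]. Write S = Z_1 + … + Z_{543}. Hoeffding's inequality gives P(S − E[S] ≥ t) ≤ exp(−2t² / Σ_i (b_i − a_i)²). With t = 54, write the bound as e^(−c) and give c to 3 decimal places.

1.512

Σ(b_i − a_i)² = 77·1² + 245·1² + 221·4² = 3858.
c = 2t² / 3858 = 2·54² / 3858 = 1.5117.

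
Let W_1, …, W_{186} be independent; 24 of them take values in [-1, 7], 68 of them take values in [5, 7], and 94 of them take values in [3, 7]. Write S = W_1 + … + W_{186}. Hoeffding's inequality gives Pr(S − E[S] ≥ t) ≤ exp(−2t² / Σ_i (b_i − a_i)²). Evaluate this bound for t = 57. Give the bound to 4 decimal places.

0.1406

Σ(b_i − a_i)² = 24·8² + 68·2² + 94·4² = 3312.
Exponent = 2·57² / 3312 = 1.96196.
Bound = exp(−1.96196) = 0.14058.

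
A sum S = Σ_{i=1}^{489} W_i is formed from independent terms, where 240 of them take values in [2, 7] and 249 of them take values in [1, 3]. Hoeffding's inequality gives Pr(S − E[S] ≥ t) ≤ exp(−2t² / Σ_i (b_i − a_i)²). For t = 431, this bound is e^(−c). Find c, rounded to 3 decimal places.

53.105

Σ(b_i − a_i)² = 240·5² + 249·2² = 6996.
c = 2t² / 6996 = 2·431² / 6996 = 53.1049.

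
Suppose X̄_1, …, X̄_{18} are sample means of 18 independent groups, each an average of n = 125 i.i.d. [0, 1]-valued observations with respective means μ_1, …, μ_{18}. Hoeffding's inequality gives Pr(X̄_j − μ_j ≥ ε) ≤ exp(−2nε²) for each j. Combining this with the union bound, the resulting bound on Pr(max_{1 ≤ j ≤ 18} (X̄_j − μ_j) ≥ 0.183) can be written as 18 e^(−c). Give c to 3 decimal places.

8.372

Union bound over the 18 events: Pr(max_{1 ≤ j ≤ 18} (X̄_j − μ_j) ≥ 0.183) ≤ 18·exp(−2nε²) = 18 exp(−2·125·0.183²).
So c = 2·125·0.183² = 8.3722.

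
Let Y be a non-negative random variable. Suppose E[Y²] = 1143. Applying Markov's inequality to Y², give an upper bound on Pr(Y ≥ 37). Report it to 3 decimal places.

0.835

Since Y ≥ 0, the event {Y ≥ 37} is the same as {Y² ≥ 1369}.
Markov's inequality applied to Y² gives Pr(Y² ≥ 1369) ≤ E[Y²]/1369 = 1143/1369 = 0.8349.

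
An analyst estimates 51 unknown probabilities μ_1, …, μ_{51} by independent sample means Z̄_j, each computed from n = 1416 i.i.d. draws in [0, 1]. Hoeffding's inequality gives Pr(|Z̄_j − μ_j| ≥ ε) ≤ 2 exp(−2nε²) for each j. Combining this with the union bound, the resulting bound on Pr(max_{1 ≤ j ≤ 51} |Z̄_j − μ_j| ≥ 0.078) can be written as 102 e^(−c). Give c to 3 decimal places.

17.230

Union bound over the 51 events: Pr(max_{1 ≤ j ≤ 51} |Z̄_j − μ_j| ≥ 0.078) ≤ 51·2·exp(−2nε²) = 102 exp(−2·1416·0.078²).
So c = 2·1416·0.078² = 17.2299.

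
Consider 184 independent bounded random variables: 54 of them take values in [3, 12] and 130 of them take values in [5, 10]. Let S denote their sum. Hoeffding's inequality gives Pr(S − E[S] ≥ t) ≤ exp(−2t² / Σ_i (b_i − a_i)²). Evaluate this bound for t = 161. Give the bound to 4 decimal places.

0.0011

Σ(b_i − a_i)² = 54·9² + 130·5² = 7624.
Exponent = 2·161² / 7624 = 6.79984.
Bound = exp(−6.79984) = 0.00111.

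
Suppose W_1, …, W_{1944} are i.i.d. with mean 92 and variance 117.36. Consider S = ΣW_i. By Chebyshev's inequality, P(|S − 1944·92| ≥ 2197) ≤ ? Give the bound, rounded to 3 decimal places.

0.047

Var(S) = n·Var(W_i) = 1944·117.36 = 228147.84.
Chebyshev: P(|S − 1944·92| ≥ 2197) ≤ Var(S)/2197² = 228147.84/4826809 = 0.0473.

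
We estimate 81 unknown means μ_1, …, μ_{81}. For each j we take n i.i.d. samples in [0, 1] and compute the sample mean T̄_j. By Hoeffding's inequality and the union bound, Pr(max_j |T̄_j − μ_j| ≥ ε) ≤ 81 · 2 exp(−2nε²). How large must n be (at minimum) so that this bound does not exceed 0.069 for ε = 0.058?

1154

Need 2·81·exp(−2nε²) ≤ 0.069, i.e. exp(−2nε²) ≤ 0.069/162.
So 2nε² ≥ ln(162/0.069) = 7.761245.
Hence n ≥ 7.761245/(2·0.058²) = 1153.574.
The smallest integer n is 1154.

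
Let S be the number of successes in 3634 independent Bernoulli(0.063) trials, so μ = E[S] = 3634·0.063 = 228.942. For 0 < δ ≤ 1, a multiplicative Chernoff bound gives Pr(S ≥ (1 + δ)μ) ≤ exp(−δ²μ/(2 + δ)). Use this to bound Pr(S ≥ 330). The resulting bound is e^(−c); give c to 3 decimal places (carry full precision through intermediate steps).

18.272

Write 330 = (1 + δ)μ, so δ = 330/228.942 − 1 = 0.4414131…
Then the exponent is δ²μ/(2 + δ) = (330 − μ)² / (μ·(2 + δ)) = 18.271519.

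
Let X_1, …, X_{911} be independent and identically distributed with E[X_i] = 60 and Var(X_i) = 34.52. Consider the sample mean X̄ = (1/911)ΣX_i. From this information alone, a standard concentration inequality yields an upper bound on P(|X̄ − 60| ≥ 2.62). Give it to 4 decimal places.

With mean and variance of each term known, Chebyshev's inequality bounds the deviation of the sum (or sample mean).
Var(X̄) = Var(X_i)/n = 34.52/911 = 0.037892.
Chebyshev: P(|X̄ − 60| ≥ 2.62) ≤ Var(X̄)/(2.62)² = 34.52/(911·2.62²) = 0.0055.

0.0055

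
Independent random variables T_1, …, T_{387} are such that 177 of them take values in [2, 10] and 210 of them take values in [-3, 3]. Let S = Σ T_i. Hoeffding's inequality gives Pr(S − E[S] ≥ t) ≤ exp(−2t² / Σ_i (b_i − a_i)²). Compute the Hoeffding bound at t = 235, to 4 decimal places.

0.0029

Σ(b_i − a_i)² = 177·8² + 210·6² = 18888.
Exponent = 2·235² / 18888 = 5.84763.
Bound = exp(−5.84763) = 0.00289.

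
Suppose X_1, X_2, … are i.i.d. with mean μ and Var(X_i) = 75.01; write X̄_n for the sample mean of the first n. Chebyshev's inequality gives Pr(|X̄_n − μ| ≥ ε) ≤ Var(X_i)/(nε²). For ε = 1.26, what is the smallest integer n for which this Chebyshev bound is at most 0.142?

333

Require 75.01/(n·1.26²) ≤ 0.142, i.e. n ≥ 75.01/(0.142·1.26²) = 332.728.
The smallest integer n is 333.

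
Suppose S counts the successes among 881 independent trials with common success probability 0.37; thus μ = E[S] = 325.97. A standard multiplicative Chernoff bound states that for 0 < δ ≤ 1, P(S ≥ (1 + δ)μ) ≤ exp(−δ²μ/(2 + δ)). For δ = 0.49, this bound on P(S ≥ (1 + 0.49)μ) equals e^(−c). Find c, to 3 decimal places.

c = δ²μ/(2 + δ) = 0.49²·325.97/(2 + 0.49) = 31.4319.

31.432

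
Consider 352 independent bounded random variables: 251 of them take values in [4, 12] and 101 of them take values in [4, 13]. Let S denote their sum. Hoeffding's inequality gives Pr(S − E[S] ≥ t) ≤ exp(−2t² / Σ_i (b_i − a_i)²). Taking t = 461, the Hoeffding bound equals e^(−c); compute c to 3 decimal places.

Σ(b_i − a_i)² = 251·8² + 101·9² = 24245.
c = 2t² / 24245 = 2·461² / 24245 = 17.5311.

17.531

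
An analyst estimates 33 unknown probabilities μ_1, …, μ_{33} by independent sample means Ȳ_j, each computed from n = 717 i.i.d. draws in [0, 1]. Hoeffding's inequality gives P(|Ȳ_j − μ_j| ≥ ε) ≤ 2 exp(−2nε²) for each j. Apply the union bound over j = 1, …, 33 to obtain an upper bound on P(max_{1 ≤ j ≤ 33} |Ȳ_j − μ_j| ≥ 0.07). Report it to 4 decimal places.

0.0586

Per-experiment Hoeffding bound: 2·exp(−2·717·0.07²) = 2·exp(−7.02660) = 0.0017759.
Union bound over 33 events: 33·0.0017759 = 0.05860.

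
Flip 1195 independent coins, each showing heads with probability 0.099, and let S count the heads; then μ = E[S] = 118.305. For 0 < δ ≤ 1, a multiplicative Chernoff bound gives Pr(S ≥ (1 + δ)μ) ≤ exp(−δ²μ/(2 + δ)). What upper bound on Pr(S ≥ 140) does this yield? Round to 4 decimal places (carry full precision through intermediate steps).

Write 140 = (1 + δ)μ, so δ = 140/118.305 − 1 = 0.1833819…
Then the exponent is δ²μ/(2 + δ) = (140 − μ)² / (μ·(2 + δ)) = 1.822160.
Bound = exp(−1.822160) = 0.16168.

0.1617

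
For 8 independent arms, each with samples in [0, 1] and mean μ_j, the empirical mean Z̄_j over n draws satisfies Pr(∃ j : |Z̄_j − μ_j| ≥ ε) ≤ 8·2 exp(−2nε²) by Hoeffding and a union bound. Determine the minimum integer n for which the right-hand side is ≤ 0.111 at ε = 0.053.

885

Need 2·8·exp(−2nε²) ≤ 0.111, i.e. exp(−2nε²) ≤ 0.111/16.
So 2nε² ≥ ln(16/0.111) = 4.970814.
Hence n ≥ 4.970814/(2·0.053²) = 884.801.
The smallest integer n is 885.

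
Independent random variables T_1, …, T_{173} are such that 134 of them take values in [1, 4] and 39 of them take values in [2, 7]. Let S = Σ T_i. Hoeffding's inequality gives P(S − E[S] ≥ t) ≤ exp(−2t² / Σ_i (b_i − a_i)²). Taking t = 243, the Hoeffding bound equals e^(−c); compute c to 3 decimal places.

Σ(b_i − a_i)² = 134·3² + 39·5² = 2181.
c = 2t² / 2181 = 2·243² / 2181 = 54.1486.

54.149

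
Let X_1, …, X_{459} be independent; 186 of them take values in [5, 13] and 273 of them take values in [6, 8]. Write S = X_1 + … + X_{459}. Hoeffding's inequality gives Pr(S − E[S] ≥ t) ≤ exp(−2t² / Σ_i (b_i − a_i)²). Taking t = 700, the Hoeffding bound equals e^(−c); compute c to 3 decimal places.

75.408

Σ(b_i − a_i)² = 186·8² + 273·2² = 12996.
c = 2t² / 12996 = 2·700² / 12996 = 75.4078.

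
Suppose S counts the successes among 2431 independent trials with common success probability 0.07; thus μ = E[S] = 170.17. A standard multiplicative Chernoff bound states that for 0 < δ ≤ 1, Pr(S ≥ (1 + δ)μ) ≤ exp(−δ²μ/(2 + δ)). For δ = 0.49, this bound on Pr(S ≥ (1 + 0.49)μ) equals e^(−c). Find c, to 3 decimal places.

16.409

c = δ²μ/(2 + δ) = 0.49²·170.17/(2 + 0.49) = 16.4088.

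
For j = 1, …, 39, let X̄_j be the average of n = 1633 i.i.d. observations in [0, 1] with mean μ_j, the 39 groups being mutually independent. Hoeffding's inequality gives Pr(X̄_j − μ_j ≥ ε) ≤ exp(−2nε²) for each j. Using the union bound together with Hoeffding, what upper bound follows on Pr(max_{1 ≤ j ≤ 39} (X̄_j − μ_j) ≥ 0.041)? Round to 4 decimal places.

0.1610

Per-experiment Hoeffding bound: exp(−2·1633·0.041²) = exp(−5.49015) = 0.0041272.
Union bound over 39 events: 39·0.0041272 = 0.16096.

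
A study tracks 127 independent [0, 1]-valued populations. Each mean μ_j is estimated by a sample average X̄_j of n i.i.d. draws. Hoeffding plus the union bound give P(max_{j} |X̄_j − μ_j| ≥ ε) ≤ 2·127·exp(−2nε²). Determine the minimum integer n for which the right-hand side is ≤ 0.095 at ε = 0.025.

Need 2·127·exp(−2nε²) ≤ 0.095, i.e. exp(−2nε²) ≤ 0.095/254.
So 2nε² ≥ ln(254/0.095) = 7.891213.
Hence n ≥ 7.891213/(2·0.025²) = 6312.970.
The smallest integer n is 6313.

6313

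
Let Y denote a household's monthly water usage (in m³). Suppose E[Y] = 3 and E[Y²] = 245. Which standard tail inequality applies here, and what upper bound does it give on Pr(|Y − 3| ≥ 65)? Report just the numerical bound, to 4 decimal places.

The first two moments determine the variance, so Chebyshev's inequality is the sharpest standard bound available.
Var(Y) = E[Y²] − (E[Y])² = 245 − 9 = 236.
Chebyshev's inequality: Pr(|Y − μ| ≥ t) ≤ Var(Y)/t² = 236/4225 = 0.0559.

0.0559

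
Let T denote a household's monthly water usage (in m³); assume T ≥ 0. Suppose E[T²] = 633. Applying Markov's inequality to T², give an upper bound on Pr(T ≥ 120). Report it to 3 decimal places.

0.044

Since T ≥ 0, the event {T ≥ 120} is the same as {T² ≥ 14400}.
Markov's inequality applied to T² gives Pr(T² ≥ 14400) ≤ E[T²]/14400 = 633/14400 = 0.0440.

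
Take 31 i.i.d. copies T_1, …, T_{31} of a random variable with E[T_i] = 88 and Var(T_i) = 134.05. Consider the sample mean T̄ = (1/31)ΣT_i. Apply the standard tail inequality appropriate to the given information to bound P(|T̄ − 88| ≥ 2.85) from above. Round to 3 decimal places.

0.532

With mean and variance of each term known, Chebyshev's inequality bounds the deviation of the sum (or sample mean).
Var(T̄) = Var(T_i)/n = 134.05/31 = 4.3242.
Chebyshev: P(|T̄ − 88| ≥ 2.85) ≤ Var(T̄)/(2.85)² = 134.05/(31·2.85²) = 0.5324.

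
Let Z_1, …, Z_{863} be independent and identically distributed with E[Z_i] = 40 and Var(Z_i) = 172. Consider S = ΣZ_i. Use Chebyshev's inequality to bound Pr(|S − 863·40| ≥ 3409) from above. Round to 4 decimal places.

Var(S) = n·Var(Z_i) = 863·172 = 148436.
Chebyshev: Pr(|S − 863·40| ≥ 3409) ≤ Var(S)/3409² = 148436/11621281 = 0.0128.

0.0128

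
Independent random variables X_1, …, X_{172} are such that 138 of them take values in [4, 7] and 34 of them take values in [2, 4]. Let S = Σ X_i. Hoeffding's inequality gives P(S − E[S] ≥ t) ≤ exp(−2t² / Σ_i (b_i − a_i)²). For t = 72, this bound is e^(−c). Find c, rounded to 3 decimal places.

Σ(b_i − a_i)² = 138·3² + 34·2² = 1378.
c = 2t² / 1378 = 2·72² / 1378 = 7.5239.

7.524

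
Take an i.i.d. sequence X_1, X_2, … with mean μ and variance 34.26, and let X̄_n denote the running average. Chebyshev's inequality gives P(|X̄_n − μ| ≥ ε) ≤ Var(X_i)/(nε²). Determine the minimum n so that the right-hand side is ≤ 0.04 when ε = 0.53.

3050

Require 34.26/(n·0.53²) ≤ 0.04, i.e. n ≥ 34.26/(0.04·0.53²) = 3049.128.
The smallest integer n is 3050.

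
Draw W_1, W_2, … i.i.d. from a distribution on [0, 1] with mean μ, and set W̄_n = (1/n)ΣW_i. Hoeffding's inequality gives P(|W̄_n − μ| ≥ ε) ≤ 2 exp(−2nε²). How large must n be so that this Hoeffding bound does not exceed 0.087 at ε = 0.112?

Require 2·exp(−2nε²) ≤ 0.087, i.e. 2nε² ≥ ln(2/0.087) = 3.134994.
So n ≥ 3.134994 / (2·0.112²) = 124.960.
The smallest integer n is 125.

125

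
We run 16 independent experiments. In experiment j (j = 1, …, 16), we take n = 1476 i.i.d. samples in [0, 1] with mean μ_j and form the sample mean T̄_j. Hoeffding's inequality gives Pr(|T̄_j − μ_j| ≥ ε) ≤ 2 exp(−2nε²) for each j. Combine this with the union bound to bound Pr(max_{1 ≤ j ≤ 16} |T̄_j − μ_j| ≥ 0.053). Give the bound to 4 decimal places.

0.0080

Per-experiment Hoeffding bound: 2·exp(−2·1476·0.053²) = 2·exp(−8.29217) = 0.00050094.
Union bound over 16 events: 16·0.00050094 = 0.00802.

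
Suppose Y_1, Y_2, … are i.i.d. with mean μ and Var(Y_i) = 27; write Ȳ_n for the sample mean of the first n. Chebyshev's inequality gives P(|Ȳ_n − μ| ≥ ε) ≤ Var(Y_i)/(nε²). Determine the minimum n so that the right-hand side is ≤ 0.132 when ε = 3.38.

Require 27/(n·3.38²) ≤ 0.132, i.e. n ≥ 27/(0.132·3.38²) = 17.904.
The smallest integer n is 18.

18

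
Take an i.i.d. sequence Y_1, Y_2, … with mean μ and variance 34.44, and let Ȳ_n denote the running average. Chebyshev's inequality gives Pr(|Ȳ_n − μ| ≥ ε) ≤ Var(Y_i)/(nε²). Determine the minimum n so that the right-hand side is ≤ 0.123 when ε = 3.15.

29

Require 34.44/(n·3.15²) ≤ 0.123, i.e. n ≥ 34.44/(0.123·3.15²) = 28.219.
The smallest integer n is 29.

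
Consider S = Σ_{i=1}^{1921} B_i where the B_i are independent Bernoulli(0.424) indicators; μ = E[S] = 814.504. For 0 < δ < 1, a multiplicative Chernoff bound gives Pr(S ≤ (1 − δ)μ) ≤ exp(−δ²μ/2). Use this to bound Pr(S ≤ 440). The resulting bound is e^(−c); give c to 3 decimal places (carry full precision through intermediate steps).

86.097

Write 440 = (1 − δ)μ, so δ = 1 − 440/814.504 = 0.4597939…
Then the exponent is δ²μ/2 = (μ − 440)²/(2μ) = 86.097334.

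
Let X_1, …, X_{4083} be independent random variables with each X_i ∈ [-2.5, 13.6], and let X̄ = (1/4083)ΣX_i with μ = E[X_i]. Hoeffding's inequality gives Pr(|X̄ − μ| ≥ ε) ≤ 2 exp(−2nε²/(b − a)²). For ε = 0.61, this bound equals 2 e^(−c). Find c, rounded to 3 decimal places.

11.722

c = 2nε²/(b − a)² = 2·4083·0.61² / 16.1² = 11.7224.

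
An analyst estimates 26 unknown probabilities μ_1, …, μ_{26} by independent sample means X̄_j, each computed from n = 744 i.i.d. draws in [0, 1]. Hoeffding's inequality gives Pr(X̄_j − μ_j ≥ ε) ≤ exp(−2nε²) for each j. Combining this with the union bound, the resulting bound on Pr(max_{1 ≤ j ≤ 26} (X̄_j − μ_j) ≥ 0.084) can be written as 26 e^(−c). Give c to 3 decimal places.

Union bound over the 26 events: Pr(max_{1 ≤ j ≤ 26} (X̄_j − μ_j) ≥ 0.084) ≤ 26·exp(−2nε²) = 26 exp(−2·744·0.084²).
So c = 2·744·0.084² = 10.4993.

10.499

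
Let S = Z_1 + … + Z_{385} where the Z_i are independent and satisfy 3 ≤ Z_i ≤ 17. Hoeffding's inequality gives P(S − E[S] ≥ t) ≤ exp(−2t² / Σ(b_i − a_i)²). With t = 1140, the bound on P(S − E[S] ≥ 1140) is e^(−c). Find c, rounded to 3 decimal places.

Σ(b_i − a_i)² = 385·(14)² = 75460.
c = 2t²/75460 = 2·1140²/75460 = 34.4447.

34.445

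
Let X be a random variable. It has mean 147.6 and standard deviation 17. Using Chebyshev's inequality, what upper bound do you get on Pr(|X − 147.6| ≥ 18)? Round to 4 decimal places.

0.8920

Chebyshev: Pr(|X − μ| ≥ t) ≤ Var(X)/t².
Var(X) = σ² = 17² = 289.
Bound = 289 / 324 = 0.8920.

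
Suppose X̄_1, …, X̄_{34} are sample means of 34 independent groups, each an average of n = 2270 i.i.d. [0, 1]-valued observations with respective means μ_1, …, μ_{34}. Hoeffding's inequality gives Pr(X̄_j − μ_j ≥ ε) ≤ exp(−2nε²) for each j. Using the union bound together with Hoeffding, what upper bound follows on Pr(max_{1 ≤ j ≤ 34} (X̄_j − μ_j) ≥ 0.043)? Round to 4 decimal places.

0.0077

Per-experiment Hoeffding bound: exp(−2·2270·0.043²) = exp(−8.39446) = 0.00022612.
Union bound over 34 events: 34·0.00022612 = 0.00769.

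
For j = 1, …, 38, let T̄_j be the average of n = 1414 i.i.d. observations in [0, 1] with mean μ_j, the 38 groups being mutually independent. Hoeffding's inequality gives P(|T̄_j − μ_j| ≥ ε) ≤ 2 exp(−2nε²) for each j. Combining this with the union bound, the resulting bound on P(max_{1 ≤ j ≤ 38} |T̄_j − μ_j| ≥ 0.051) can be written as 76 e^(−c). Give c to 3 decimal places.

7.356

Union bound over the 38 events: P(max_{1 ≤ j ≤ 38} |T̄_j − μ_j| ≥ 0.051) ≤ 38·2·exp(−2nε²) = 76 exp(−2·1414·0.051²).
So c = 2·1414·0.051² = 7.3556.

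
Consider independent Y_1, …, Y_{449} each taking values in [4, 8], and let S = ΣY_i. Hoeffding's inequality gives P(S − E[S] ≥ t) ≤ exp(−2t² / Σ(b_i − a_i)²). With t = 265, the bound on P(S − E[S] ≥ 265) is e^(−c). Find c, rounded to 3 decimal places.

Σ(b_i − a_i)² = 449·(4)² = 7184.
c = 2t²/7184 = 2·265²/7184 = 19.5504.

19.550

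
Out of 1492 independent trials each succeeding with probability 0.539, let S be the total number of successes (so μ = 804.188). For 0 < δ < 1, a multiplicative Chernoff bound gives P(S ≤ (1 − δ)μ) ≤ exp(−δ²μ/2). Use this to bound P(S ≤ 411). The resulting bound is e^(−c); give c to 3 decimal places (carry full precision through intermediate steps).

Write 411 = (1 − δ)μ, so δ = 1 − 411/804.188 = 0.4889255…
Then the exponent is δ²μ/2 = (μ − 411)²/(2μ) = 96.119815.

96.120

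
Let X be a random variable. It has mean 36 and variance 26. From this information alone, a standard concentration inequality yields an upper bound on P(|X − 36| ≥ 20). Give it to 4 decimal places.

Mean and variance are known, so Chebyshev's inequality applies.
Chebyshev: P(|X − μ| ≥ t) ≤ Var(X)/t².
Bound = 26 / 400 = 0.0650.

0.0650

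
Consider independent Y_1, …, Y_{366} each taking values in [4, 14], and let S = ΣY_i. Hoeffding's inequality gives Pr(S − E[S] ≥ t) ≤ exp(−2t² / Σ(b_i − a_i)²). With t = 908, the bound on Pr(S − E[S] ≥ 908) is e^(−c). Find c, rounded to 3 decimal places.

45.053

Σ(b_i − a_i)² = 366·(10)² = 36600.
c = 2t²/36600 = 2·908²/36600 = 45.0527.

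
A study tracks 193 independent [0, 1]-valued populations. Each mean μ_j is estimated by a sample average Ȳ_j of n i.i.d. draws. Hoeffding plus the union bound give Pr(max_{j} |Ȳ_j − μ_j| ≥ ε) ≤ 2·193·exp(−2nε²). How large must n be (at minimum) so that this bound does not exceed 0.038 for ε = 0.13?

Need 2·193·exp(−2nε²) ≤ 0.038, i.e. exp(−2nε²) ≤ 0.038/386.
So 2nε² ≥ ln(386/0.038) = 9.226006.
Hence n ≥ 9.226006/(2·0.13²) = 272.959.
The smallest integer n is 273.

273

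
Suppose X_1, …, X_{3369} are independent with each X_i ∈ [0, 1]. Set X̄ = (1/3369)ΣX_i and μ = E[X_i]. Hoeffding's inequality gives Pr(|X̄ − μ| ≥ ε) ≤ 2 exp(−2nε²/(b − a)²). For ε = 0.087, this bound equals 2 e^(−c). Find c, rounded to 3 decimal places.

c = 2nε²/(b − a)² = 2·3369·0.087² / 1² = 50.9999.

51.000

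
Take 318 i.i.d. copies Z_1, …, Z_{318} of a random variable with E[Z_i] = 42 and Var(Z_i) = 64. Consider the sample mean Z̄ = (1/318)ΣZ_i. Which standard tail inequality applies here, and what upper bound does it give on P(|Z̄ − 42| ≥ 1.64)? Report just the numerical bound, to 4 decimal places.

0.0748

With mean and variance of each term known, Chebyshev's inequality bounds the deviation of the sum (or sample mean).
Var(Z̄) = Var(Z_i)/n = 64/318 = 0.20126.
Chebyshev: P(|Z̄ − 42| ≥ 1.64) ≤ Var(Z̄)/(1.64)² = 64/(318·1.64²) = 0.0748.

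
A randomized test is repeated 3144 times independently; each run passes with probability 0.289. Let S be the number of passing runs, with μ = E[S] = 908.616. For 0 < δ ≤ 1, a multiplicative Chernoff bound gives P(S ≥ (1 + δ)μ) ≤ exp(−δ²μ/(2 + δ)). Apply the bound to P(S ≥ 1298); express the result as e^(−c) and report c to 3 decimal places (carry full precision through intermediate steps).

68.712

Write 1298 = (1 + δ)μ, so δ = 1298/908.616 − 1 = 0.4285463…
Then the exponent is δ²μ/(2 + δ) = (1298 − μ)² / (μ·(2 + δ)) = 68.711502.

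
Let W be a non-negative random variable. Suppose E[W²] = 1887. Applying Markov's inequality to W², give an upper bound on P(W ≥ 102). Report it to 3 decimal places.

Since W ≥ 0, the event {W ≥ 102} is the same as {W² ≥ 10404}.
Markov's inequality applied to W² gives P(W² ≥ 10404) ≤ E[W²]/10404 = 1887/10404 = 0.1814.

0.181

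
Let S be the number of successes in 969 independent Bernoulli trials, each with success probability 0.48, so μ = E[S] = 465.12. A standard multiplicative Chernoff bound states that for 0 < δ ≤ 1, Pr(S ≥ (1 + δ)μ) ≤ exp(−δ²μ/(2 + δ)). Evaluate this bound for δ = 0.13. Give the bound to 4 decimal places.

0.0250

Exponent = δ²μ/(2 + δ) = 0.13²·465.12/2.13 = 3.6904.
Bound = exp(−3.6904) = 0.02496.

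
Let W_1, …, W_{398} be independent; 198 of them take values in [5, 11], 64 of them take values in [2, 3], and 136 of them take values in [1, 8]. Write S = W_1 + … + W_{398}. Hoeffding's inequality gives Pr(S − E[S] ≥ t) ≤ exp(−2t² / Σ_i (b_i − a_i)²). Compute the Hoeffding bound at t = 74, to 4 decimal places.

Σ(b_i − a_i)² = 198·6² + 64·1² + 136·7² = 13856.
Exponent = 2·74² / 13856 = 0.79042.
Bound = exp(−0.79042) = 0.45366.

0.4537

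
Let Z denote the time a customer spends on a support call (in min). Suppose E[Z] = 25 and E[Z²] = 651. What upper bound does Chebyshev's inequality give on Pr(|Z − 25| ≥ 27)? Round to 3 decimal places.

Var(Z) = E[Z²] − (E[Z])² = 651 − 625 = 26.
Chebyshev's inequality: Pr(|Z − μ| ≥ t) ≤ Var(Z)/t² = 26/729 = 0.0357.

0.036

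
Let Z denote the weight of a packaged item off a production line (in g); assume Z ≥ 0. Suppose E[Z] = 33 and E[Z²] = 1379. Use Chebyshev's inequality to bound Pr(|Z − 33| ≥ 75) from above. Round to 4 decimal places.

Var(Z) = E[Z²] − (E[Z])² = 1379 − 1089 = 290.
Chebyshev's inequality: Pr(|Z − μ| ≥ t) ≤ Var(Z)/t² = 290/5625 = 0.0516.

0.0516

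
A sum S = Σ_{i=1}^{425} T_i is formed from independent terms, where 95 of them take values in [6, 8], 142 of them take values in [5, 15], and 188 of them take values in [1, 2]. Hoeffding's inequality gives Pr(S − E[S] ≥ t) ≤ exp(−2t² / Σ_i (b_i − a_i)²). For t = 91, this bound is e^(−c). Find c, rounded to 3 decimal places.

Σ(b_i − a_i)² = 95·2² + 142·10² + 188·1² = 14768.
c = 2t² / 14768 = 2·91² / 14768 = 1.1215.

1.121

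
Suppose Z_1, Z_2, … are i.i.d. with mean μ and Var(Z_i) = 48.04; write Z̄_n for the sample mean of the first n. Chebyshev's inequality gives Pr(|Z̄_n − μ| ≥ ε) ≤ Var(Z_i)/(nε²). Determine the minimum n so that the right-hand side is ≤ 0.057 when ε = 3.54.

Require 48.04/(n·3.54²) ≤ 0.057, i.e. n ≥ 48.04/(0.057·3.54²) = 67.255.
The smallest integer n is 68.

68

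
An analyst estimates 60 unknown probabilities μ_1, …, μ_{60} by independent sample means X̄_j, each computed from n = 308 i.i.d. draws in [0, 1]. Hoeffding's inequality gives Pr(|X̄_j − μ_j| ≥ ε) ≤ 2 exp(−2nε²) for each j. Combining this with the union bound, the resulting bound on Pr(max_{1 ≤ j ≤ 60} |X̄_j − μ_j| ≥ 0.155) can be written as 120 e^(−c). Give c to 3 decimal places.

14.799

Union bound over the 60 events: Pr(max_{1 ≤ j ≤ 60} |X̄_j − μ_j| ≥ 0.155) ≤ 60·2·exp(−2nε²) = 120 exp(−2·308·0.155²).
So c = 2·308·0.155² = 14.7994.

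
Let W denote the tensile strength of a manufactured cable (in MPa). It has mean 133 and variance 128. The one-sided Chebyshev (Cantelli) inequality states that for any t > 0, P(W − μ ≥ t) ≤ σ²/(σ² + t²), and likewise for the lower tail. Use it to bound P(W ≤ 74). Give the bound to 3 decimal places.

0.035

Here σ² = 128 and t = 59, so σ² + t² = 3609.
Cantelli's bound: 128/3609 = 0.0355.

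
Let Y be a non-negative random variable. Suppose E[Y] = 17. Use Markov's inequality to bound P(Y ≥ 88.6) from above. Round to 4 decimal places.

0.1919

Markov's inequality: for a non-negative random variable, P(Y ≥ a) ≤ E[Y]/a.
Here E[Y] = 17 and a = 88.6, so the bound is 17/88.6 = 0.1919.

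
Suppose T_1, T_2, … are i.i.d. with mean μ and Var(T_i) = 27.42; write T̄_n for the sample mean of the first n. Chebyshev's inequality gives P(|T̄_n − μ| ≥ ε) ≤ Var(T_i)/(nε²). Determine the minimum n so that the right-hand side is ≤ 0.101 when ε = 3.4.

Require 27.42/(n·3.4²) ≤ 0.101, i.e. n ≥ 27.42/(0.101·3.4²) = 23.485.
The smallest integer n is 24.

24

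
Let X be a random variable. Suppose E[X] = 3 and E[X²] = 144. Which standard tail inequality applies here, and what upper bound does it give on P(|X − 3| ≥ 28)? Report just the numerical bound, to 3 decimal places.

0.172

The first two moments determine the variance, so Chebyshev's inequality is the sharpest standard bound available.
Var(X) = E[X²] − (E[X])² = 144 − 9 = 135.
Chebyshev's inequality: P(|X − μ| ≥ t) ≤ Var(X)/t² = 135/784 = 0.1722.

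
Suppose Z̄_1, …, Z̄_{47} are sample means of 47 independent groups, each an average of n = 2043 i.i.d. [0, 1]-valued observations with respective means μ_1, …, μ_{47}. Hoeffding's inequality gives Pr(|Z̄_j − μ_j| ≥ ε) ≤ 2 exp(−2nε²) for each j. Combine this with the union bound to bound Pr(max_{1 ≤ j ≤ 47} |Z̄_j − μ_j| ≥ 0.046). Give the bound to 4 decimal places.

Per-experiment Hoeffding bound: 2·exp(−2·2043·0.046²) = 2·exp(−8.64598) = 0.00035167.
Union bound over 47 events: 47·0.00035167 = 0.01653.

0.0165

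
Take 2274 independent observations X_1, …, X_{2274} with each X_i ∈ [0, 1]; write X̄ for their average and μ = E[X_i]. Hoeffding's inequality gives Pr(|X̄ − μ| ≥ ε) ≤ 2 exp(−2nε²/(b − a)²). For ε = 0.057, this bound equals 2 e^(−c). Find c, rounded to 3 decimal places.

14.776

c = 2nε²/(b − a)² = 2·2274·0.057² / 1² = 14.7765.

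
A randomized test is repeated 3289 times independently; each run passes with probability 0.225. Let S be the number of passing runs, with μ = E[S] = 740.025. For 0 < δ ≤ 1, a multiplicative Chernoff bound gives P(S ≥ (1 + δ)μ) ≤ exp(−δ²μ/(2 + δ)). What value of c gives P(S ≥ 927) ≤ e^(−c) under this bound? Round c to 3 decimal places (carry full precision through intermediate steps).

20.971

Write 927 = (1 + δ)μ, so δ = 927/740.025 − 1 = 0.2526604…
Then the exponent is δ²μ/(2 + δ) = (927 − μ)² / (μ·(2 + δ)) = 20.971282.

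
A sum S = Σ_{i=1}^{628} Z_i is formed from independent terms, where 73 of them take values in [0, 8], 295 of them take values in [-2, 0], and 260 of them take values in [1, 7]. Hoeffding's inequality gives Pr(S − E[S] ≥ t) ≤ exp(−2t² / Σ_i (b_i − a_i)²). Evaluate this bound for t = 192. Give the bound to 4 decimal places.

Σ(b_i − a_i)² = 73·8² + 295·2² + 260·6² = 15212.
Exponent = 2·192² / 15212 = 4.84670.
Bound = exp(−4.84670) = 0.00785.

0.0079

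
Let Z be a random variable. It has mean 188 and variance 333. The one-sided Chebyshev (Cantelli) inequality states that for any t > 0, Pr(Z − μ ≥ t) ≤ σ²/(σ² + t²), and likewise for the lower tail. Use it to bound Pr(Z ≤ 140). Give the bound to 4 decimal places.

Here σ² = 333 and t = 48, so σ² + t² = 2637.
Cantelli's bound: 333/2637 = 0.1263.

0.1263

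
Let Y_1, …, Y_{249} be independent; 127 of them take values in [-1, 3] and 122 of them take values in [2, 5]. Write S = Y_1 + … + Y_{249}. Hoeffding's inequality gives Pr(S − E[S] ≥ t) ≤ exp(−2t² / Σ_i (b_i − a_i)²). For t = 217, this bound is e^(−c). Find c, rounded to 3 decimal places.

30.089

Σ(b_i − a_i)² = 127·4² + 122·3² = 3130.
c = 2t² / 3130 = 2·217² / 3130 = 30.0888.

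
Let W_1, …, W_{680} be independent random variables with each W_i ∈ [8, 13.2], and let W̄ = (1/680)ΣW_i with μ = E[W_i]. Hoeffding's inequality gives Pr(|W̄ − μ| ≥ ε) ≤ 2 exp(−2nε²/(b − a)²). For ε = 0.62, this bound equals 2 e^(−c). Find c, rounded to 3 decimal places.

c = 2nε²/(b − a)² = 2·680·0.62² / 5.2² = 19.3337.

19.334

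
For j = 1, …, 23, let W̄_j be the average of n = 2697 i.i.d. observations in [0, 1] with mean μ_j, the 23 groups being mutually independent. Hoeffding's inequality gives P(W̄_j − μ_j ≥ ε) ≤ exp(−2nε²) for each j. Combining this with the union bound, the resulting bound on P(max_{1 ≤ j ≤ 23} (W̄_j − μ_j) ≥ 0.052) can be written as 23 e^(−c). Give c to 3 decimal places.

Union bound over the 23 events: P(max_{1 ≤ j ≤ 23} (W̄_j − μ_j) ≥ 0.052) ≤ 23·exp(−2nε²) = 23 exp(−2·2697·0.052²).
So c = 2·2697·0.052² = 14.5854.

14.585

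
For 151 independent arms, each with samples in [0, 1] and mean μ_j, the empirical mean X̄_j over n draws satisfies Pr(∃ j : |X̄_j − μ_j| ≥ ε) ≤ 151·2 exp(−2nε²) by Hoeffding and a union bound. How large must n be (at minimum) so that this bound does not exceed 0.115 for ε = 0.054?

Need 2·151·exp(−2nε²) ≤ 0.115, i.e. exp(−2nε²) ≤ 0.115/302.
So 2nε² ≥ ln(302/0.115) = 7.873250.
Hence n ≥ 7.873250/(2·0.054²) = 1350.009.
The smallest integer n is 1351.

1351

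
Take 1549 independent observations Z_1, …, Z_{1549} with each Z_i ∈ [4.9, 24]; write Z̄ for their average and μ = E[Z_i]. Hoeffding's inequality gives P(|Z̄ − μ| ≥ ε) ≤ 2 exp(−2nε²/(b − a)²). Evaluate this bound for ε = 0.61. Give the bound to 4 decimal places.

0.0849

Exponent: 2nε²/(b − a)² = 2·1549·0.61² / 19.1² = 3.15991.
Bound = 2·exp(−3.15991) = 0.08486.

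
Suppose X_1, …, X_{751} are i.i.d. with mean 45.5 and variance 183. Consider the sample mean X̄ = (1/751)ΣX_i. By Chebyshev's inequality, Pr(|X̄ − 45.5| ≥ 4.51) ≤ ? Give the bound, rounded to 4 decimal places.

Var(X̄) = Var(X_i)/n = 183/751 = 0.24368.
Chebyshev: Pr(|X̄ − 45.5| ≥ 4.51) ≤ Var(X̄)/(4.51)² = 183/(751·4.51²) = 0.0120.

0.0120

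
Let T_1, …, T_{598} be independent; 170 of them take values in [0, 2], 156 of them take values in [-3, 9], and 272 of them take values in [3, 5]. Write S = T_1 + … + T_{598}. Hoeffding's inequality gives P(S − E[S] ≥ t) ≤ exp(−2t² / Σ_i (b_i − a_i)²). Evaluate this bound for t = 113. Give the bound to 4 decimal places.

Σ(b_i − a_i)² = 170·2² + 156·12² + 272·2² = 24232.
Exponent = 2·113² / 24232 = 1.05390.
Bound = exp(−1.05390) = 0.34858.

0.3486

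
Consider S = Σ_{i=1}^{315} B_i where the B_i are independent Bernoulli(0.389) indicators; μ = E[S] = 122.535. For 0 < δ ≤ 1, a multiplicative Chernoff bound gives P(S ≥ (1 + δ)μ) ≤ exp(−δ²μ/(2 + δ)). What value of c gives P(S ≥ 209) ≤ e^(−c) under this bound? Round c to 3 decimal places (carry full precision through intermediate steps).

22.550

Write 209 = (1 + δ)μ, so δ = 209/122.535 − 1 = 0.7056351…
Then the exponent is δ²μ/(2 + δ) = (209 − μ)² / (μ·(2 + δ)) = 22.550247.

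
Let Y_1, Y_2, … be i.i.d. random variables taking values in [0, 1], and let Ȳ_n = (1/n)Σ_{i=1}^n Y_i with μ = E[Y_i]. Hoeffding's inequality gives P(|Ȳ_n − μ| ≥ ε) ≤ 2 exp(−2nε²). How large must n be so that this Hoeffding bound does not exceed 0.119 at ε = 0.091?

Require 2·exp(−2nε²) ≤ 0.119, i.e. 2nε² ≥ ln(2/0.119) = 2.821779.
So n ≥ 2.821779 / (2·0.091²) = 170.377.
The smallest integer n is 171.

171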